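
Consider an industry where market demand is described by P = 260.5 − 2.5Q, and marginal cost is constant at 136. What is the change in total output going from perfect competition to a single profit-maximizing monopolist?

Under competition P = MC = 136, so Q = (260.5 − 136)/2.5 = 49.8.
A monopolist chooses Q where MR = MC. MR = 260.5 − 5Q; setting this equal to 136 gives Q = 24.9 and P = 198.25.
Change in total output: 24.9 − 49.8 = −24.9.

Total output falls by 24.9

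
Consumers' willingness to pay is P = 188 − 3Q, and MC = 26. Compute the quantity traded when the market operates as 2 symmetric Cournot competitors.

Q = 36

With 2 symmetric Cournot firms, each firm's FOC gives 188 − 9q = 26, so q = 18, Q = 2·18 = 36, and P = 80.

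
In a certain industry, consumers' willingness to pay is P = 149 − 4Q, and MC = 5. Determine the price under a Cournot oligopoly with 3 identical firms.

P = 41

With 3 symmetric Cournot firms, each firm's FOC gives 149 − 16q = 5, so q = 9, Q = 3·9 = 27, and P = 41.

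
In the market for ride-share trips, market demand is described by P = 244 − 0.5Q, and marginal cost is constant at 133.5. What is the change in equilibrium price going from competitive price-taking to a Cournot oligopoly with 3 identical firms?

Competitive firms price at marginal cost: P = 133.5, giving Q = 221.
Cournot with 3 identical firms: the symmetric best-response condition is 244 − 2q = 133.5. Each firm produces q = 55.25, total output Q = 165.75, price P = 161.125.
Change in equilibrium price: 161.125 − 133.5 = 27.625.

P rises by 27.625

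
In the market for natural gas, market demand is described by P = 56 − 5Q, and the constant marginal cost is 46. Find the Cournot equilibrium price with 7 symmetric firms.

Cournot with 7 identical firms: the symmetric best-response condition is 56 − 40q = 46. Each firm produces q = 0.25, total output Q = 1.75, price P = 47.25.

P = 47.25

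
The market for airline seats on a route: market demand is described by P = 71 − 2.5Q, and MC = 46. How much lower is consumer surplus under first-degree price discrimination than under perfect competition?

Consumer surplus falls by 125

Competitive firms price at marginal cost: P = 46, giving Q = 10.
CS = ½·(71 − 46)·10 = 125.
With perfect price discrimination, output is the efficient level Q = 10 (where demand meets MC), but every buyer pays their willingness to pay: CS = 0 and PS = total surplus.
CS = 0.
Change in consumer surplus: 0 − 125 = −125.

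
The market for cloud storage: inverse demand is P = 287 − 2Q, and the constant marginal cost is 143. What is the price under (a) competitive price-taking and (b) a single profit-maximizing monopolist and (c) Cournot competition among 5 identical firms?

Competition: P = 143; Monopoly: P = 215; Cournot: P = 167

Perfect competition: P = MC = 143, so 287 − 2Q = 143 and Q = 72.
A monopolist chooses Q where MR = MC. MR = 287 − 4Q; setting this equal to 143 gives Q = 36 and P = 215.
Cournot with 5 identical firms: the symmetric best-response condition is 287 − 12q = 143. Each firm produces q = 12, total output Q = 60, price P = 167.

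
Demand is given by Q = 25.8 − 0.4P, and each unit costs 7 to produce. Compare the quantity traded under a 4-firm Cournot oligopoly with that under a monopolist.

Inverting demand: P = 64.5 − 2.5Q.
With 4 symmetric Cournot firms, each firm's FOC gives 64.5 − 12.5q = 7, so q = 4.6, Q = 4·4.6 = 18.4, and P = 18.5.
A monopolist chooses Q where MR = MC. MR = 64.5 − 5Q; setting this equal to 7 gives Q = 11.5 and P = 35.75.

Cournot: Q = 18.4; Monopoly: Q = 11.5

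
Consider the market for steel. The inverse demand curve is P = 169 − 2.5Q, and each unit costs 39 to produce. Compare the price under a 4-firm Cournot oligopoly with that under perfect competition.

With 4 symmetric Cournot firms, each firm's FOC gives 169 − 12.5q = 39, so q = 10.4, Q = 4·10.4 = 41.6, and P = 65.
Under competition P = MC = 39, so Q = (169 − 39)/2.5 = 52.

Cournot: P = 65; Competition: P = 39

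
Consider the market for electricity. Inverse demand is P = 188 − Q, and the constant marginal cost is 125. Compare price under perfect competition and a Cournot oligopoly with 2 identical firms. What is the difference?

Perfect competition: P = MC = 125, so 188 − Q = 125 and Q = 63.
With 2 symmetric Cournot firms, each firm's FOC gives 188 − 3q = 125, so q = 21, Q = 2·21 = 42, and P = 146.
Change in price: 146 − 125 = 21.

Price rises by 21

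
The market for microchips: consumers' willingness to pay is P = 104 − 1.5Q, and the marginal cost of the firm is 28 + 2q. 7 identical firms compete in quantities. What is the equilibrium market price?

With 7 symmetric Cournot firms, each firm's FOC gives 104 − 12q = 28 + 2q, so q = 38/7, Q = 7·38/7 = 38, and P = 47.

P = 47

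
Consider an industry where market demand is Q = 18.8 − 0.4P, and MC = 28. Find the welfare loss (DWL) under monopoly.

Inverting demand: P = 47 − 2.5Q.
Competitive firms price at marginal cost: P = 28, giving Q = 7.6.
The monopolist equates marginal revenue to marginal cost: 47 − 5Q = 28, so Q = 3.8. From demand, P = 37.5.
DWL is the triangle between Q = 3.8 and Q = 7.6: ½·(7.6 − 3.8)·(37.5 − 28) = 18.05.

DWL = 18.05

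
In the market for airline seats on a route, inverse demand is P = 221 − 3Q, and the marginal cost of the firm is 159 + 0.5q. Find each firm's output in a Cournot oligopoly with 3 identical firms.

In a 3-firm Cournot equilibrium, symmetry and the first-order condition give q = (221 − 159)/(12.5) = 4.96. So Q = 14.88 and P = 176.36.

q_i = 4.96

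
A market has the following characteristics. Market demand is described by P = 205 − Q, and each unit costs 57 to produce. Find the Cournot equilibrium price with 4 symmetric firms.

With 4 symmetric Cournot firms, each firm's FOC gives 205 − 5q = 57, so q = 29.6, Q = 4·29.6 = 118.4, and P = 86.6.

P = 86.6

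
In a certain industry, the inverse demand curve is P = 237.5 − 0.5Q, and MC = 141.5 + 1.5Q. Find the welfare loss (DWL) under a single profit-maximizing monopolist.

DWL = 92.16

Competitive equilibrium sets price equal to marginal cost: 237.5 − 0.5Q = 141.5 + 1.5Q, so Q = 48 and P = 213.5.
The monopolist equates marginal revenue to marginal cost: 237.5 − Q = 141.5 + 1.5Q, so Q = 38.4. From demand, P = 218.3.
CS = ½·(237.5 − 213.5)·48 = 576; PS = (213.5·48 − 141.5·48 − ½·1.5·48²) = 1728; TS = 2304.
CS = ½·(237.5 − 218.3)·38.4 = 368.64; PS = (218.3·38.4 − 141.5·38.4 − ½·1.5·38.4²) = 1843.2; TS = 2211.84.
DWL = 2304 − 2211.84 = 92.16.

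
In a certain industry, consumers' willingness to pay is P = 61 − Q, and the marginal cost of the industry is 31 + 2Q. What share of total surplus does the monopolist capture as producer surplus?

A monopolist chooses Q where MR = MC. MR = 61 − 2Q; setting this equal to 31 + 2Q gives Q = 7.5 and P = 53.5.
CS = ½·(61 − 53.5)·7.5 = 28.125.
PS = P·Q − VC(Q) = 53.5·7.5 − (31·7.5 + ½·2·7.5²) = 112.5.
Share captured = PS/TS = 112.5/140.625 = 0.8.

PS/TS = 0.8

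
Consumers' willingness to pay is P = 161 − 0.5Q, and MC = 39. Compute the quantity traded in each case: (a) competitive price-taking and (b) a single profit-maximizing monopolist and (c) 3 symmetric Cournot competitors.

Perfect competition: P = MC = 39, so 161 − 0.5Q = 39 and Q = 244.
The monopolist equates marginal revenue to marginal cost: 161 − Q = 39, so Q = 122. From demand, P = 100.
In a 3-firm Cournot equilibrium, symmetry and the first-order condition give q = (161 − 39)/(2) = 61. So Q = 183 and P = 69.5.

Competition: Q = 244; Monopoly: Q = 122; Cournot: Q = 183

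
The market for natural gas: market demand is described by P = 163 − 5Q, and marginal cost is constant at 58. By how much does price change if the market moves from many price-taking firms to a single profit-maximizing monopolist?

Under competition P = MC = 58, so Q = (163 − 58)/5 = 21.
The monopolist equates marginal revenue to marginal cost: 163 − 10Q = 58, so Q = 10.5. From demand, P = 110.5.
Change in price: 110.5 − 58 = 52.5.

P rises by 52.5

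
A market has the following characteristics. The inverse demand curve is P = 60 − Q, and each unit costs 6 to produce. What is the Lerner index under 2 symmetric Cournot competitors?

With 2 symmetric Cournot firms, each firm's FOC gives 60 − 3q = 6, so q = 18, Q = 2·18 = 36, and P = 24.
Lerner index = (P − MC)/P = (24 − 6)/24 = 0.75.

Lerner index = 0.75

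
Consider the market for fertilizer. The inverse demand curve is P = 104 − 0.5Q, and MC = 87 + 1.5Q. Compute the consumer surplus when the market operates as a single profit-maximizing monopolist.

CS = 11.56

The monopolist equates marginal revenue to marginal cost: 104 − Q = 87 + 1.5Q, so Q = 6.8. From demand, P = 100.6.
CS = ½·(104 − 100.6)·6.8 = 11.56.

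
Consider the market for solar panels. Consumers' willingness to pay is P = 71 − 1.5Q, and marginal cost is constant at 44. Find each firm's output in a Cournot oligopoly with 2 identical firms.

q_i = 6

In a 2-firm Cournot equilibrium, symmetry and the first-order condition give q = (71 − 44)/(4.5) = 6. So Q = 12 and P = 53.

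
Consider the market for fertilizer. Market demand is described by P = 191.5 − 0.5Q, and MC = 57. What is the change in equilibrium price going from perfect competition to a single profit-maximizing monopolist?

Perfect competition: P = MC = 57, so 191.5 − 0.5Q = 57 and Q = 269.
Monopoly sets MR = MC: 191.5 − Q = 57 ⇒ Q = 134.5, P = 191.5 − 0.5·134.5 = 124.25.
Change in equilibrium price: 124.25 − 57 = 67.25.

P rises by 67.25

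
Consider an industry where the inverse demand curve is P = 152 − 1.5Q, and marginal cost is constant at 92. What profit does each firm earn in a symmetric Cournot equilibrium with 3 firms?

In a 3-firm Cournot equilibrium, symmetry and the first-order condition give q = (152 − 92)/(6) = 10. So Q = 30 and P = 107.
Each firm's profit = (107 − 92)·10 = 150.

π_i = 150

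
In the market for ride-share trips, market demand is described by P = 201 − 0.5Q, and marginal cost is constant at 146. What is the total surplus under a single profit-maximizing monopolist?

TS = 2268.75

A monopolist chooses Q where MR = MC. MR = 201 − Q; setting this equal to 146 gives Q = 55 and P = 173.5.
CS = ½·(201 − 173.5)·55 = 756.25; PS = (173.5 − 146)·55 = 1512.5; TS = 2268.75.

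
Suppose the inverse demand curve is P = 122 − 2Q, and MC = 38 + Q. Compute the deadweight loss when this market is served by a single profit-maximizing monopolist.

Competitive equilibrium sets price equal to marginal cost: 122 − 2Q = 38 + Q, so Q = 28 and P = 66.
The monopolist equates marginal revenue to marginal cost: 122 − 4Q = 38 + Q, so Q = 16.8. From demand, P = 88.4.
CS = ½·(122 − 66)·28 = 784; PS = (66·28 − 38·28 − ½·1·28²) = 392; TS = 1176.
CS = ½·(122 − 88.4)·16.8 = 282.24; PS = (88.4·16.8 − 38·16.8 − ½·1·16.8²) = 705.6; TS = 987.84.
DWL = 1176 − 987.84 = 188.16.

DWL = 188.16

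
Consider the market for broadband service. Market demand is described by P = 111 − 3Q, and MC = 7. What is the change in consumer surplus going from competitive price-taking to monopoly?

Consumer surplus falls by 1352

Perfect competition: P = MC = 7, so 111 − 3Q = 7 and Q = 104/3.
CS = ½·(111 − 7)·104/3 = 5408/3.
A monopolist chooses Q where MR = MC. MR = 111 − 6Q; setting this equal to 7 gives Q = 52/3 and P = 59.
CS = ½·(111 − 59)·52/3 = 1352/3.
Change in consumer surplus: 1352/3 − 5408/3 = −1352.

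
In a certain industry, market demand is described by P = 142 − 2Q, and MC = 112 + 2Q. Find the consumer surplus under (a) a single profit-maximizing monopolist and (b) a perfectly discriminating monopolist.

Monopoly: CS = 25; Perfect PD: CS = 0

Monopoly sets MR = MC: 142 − 4Q = 112 + 2Q ⇒ Q = 5, P = 142 − 2·5 = 132.
CS = ½·(142 − 132)·5 = 25.
A perfectly discriminating monopolist sells every unit with P(Q) ≥ MC(Q), so output equals the competitive quantity Q = 7.5. Each buyer pays their reservation price, so CS = 0 and the firm captures all surplus.
CS = 0.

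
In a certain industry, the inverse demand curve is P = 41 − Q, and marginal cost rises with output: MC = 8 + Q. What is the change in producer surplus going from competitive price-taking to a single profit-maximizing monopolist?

Under competition P = MC: 41 − Q = 8 + Q ⇒ Q = 16.5, P = 24.5.
PS = P·Q − VC(Q) = 24.5·16.5 − (8·16.5 + ½·1·16.5²) = 136.125.
Monopoly sets MR = MC: 41 − 2Q = 8 + Q ⇒ Q = 11, P = 41 − 11 = 30.
PS = P·Q − VC(Q) = 30·11 − (8·11 + ½·1·11²) = 181.5.
Change in producer surplus: 181.5 − 136.125 = 45.375.

PS rises by 45.375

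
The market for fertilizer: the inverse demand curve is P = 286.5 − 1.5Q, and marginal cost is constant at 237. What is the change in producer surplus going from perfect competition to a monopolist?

Producer surplus rises by 408.375

Competitive firms price at marginal cost: P = 237, giving Q = 33.
PS = (237 − 237)·33 = 0.
The monopolist equates marginal revenue to marginal cost: 286.5 − 3Q = 237, so Q = 16.5. From demand, P = 261.75.
PS = (261.75 − 237)·16.5 = 408.375.
Change in producer surplus: 408.375 − 0 = 408.375.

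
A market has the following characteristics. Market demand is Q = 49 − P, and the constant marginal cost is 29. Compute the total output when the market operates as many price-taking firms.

Q = 20

Inverting demand: P = 49 − Q.
Under competition P = MC = 29, so Q = (49 − 29)/1 = 20.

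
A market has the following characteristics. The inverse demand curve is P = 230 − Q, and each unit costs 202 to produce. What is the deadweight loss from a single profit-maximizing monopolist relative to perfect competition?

DWL = 98

Competitive firms price at marginal cost: P = 202, giving Q = 28.
Monopoly sets MR = MC: 230 − 2Q = 202 ⇒ Q = 14, P = 230 − 14 = 216.
DWL is the triangle between Q = 14 and Q = 28: ½·(28 − 14)·(216 − 202) = 98.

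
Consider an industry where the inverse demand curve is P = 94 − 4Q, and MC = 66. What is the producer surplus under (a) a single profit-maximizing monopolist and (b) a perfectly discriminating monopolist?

Monopoly: PS = 49; Perfect PD: PS = 98

Monopoly sets MR = MC: 94 − 8Q = 66 ⇒ Q = 3.5, P = 94 − 4·3.5 = 80.
PS = (80 − 66)·3.5 = 49.
A perfectly discriminating monopolist sells every unit with P(Q) ≥ MC(Q), so output equals the competitive quantity Q = 7. Each buyer pays their reservation price, so CS = 0 and the firm captures all surplus.
PS = ½·(94 − 66)·7 = 98.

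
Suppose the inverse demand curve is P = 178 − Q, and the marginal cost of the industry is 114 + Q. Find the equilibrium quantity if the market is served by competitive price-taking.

Under competition P = MC: 178 − Q = 114 + Q ⇒ Q = 32, P = 146.

Q = 32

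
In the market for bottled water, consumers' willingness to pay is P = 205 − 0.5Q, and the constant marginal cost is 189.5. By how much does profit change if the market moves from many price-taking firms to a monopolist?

Profit rises by 120.125

Competitive firms price at marginal cost: P = 189.5, giving Q = 31.
Profit = (189.5 − 189.5)·31 = 0.
The monopolist equates marginal revenue to marginal cost: 205 − Q = 189.5, so Q = 15.5. From demand, P = 197.25.
Profit = (197.25 − 189.5)·15.5 = 120.125.
Change in profit: 120.125 − 0 = 120.125.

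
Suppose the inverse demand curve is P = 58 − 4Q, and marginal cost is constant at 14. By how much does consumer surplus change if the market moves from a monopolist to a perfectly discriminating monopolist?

Consumer surplus falls by 60.5

The monopolist equates marginal revenue to marginal cost: 58 − 8Q = 14, so Q = 5.5. From demand, P = 36.
CS = ½·(58 − 36)·5.5 = 60.5.
With perfect price discrimination, output is the efficient level Q = 11 (where demand meets MC), but every buyer pays their willingness to pay: CS = 0 and PS = total surplus.
CS = 0.
Change in consumer surplus: 0 − 60.5 = −60.5.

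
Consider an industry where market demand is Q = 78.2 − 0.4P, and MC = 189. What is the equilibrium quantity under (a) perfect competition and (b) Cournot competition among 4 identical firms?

Inverting demand: P = 195.5 − 2.5Q.
Perfect competition: P = MC = 189, so 195.5 − 2.5Q = 189 and Q = 2.6.
With 4 symmetric Cournot firms, each firm's FOC gives 195.5 − 12.5q = 189, so q = 0.52, Q = 4·0.52 = 2.08, and P = 190.3.

Competition: Q = 2.6; Cournot: Q = 2.08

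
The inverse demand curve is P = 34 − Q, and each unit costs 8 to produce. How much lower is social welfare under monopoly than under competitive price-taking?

Under competition P = MC = 8, so Q = (34 − 8)/1 = 26.
CS = ½·(34 − 8)·26 = 338; PS = (8 − 8)·26 = 0; TS = 338.
A monopolist chooses Q where MR = MC. MR = 34 − 2Q; setting this equal to 8 gives Q = 13 and P = 21.
CS = ½·(34 − 21)·13 = 84.5; PS = (21 − 8)·13 = 169; TS = 253.5.
Change in social welfare: 253.5 − 338 = −84.5.

Social welfare falls by 84.5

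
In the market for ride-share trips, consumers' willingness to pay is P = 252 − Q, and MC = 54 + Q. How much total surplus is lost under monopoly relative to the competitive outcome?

Under competition P = MC: 252 − Q = 54 + Q ⇒ Q = 99, P = 153.
Monopoly sets MR = MC: 252 − 2Q = 54 + Q ⇒ Q = 66, P = 252 − 66 = 186.
CS = ½·(252 − 153)·99 = 4900.5; PS = (153·99 − 54·99 − ½·1·99²) = 4900.5; TS = 9801.
CS = ½·(252 − 186)·66 = 2178; PS = (186·66 − 54·66 − ½·1·66²) = 6534; TS = 8712.
DWL = 9801 − 8712 = 1089.

DWL = 1089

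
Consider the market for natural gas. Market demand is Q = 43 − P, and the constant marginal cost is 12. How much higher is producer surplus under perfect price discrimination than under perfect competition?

Inverting demand: P = 43 − Q.
Perfect competition: P = MC = 12, so 43 − Q = 12 and Q = 31.
PS = (12 − 12)·31 = 0.
A perfectly discriminating monopolist sells every unit with P(Q) ≥ MC(Q), so output equals the competitive quantity Q = 31. Each buyer pays their reservation price, so CS = 0 and the firm captures all surplus.
PS = ½·(43 − 12)·31 = 480.5.
Change in producer surplus: 480.5 − 0 = 480.5.

PS rises by 480.5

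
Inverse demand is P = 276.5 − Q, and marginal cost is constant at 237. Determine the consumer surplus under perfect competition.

CS = 780.125

Under competition P = MC = 237, so Q = (276.5 − 237)/1 = 39.5.
CS = ½·(276.5 − 237)·39.5 = 780.125.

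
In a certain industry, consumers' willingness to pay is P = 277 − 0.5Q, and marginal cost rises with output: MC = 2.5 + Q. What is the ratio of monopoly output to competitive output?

A monopolist chooses Q where MR = MC. MR = 277 − Q; setting this equal to 2.5 + Q gives Q = 137.25 and P = 208.375.
Under competition P = MC: 277 − 0.5Q = 2.5 + Q ⇒ Q = 183, P = 185.5.
Ratio Q_m/Q_c = 137.25/183 = 0.75.

Q_m/Q_c = 0.75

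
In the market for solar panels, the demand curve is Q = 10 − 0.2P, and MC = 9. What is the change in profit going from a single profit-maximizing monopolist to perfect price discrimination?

Profit rises by 84.05

Inverting demand: P = 50 − 5Q.
A monopolist chooses Q where MR = MC. MR = 50 − 10Q; setting this equal to 9 gives Q = 4.1 and P = 29.5.
Profit = (29.5 − 9)·4.1 = 84.05.
With perfect price discrimination, output is the efficient level Q = 8.2 (where demand meets MC), but every buyer pays their willingness to pay: CS = 0 and PS = total surplus.
PS equals the full surplus area, 168.1. Profit = 168.1 = 168.1.
Change in profit: 168.1 − 84.05 = 84.05.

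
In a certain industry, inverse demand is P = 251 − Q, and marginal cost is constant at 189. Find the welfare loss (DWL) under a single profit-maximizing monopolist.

DWL = 480.5

Under competition P = MC = 189, so Q = (251 − 189)/1 = 62.
Monopoly sets MR = MC: 251 − 2Q = 189 ⇒ Q = 31, P = 251 − 31 = 220.
DWL is the triangle between Q = 31 and Q = 62: ½·(62 − 31)·(220 − 189) = 480.5.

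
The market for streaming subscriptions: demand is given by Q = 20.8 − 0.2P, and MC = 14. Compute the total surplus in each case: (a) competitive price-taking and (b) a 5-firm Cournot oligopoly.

Inverting demand: P = 104 − 5Q.
Under competition P = MC = 14, so Q = (104 − 14)/5 = 18.
CS = ½·(104 − 14)·18 = 810; PS = (14 − 14)·18 = 0; TS = 810.
In a 5-firm Cournot equilibrium, symmetry and the first-order condition give q = (104 − 14)/(30) = 3. So Q = 15 and P = 29.
CS = ½·(104 − 29)·15 = 562.5; PS = (29 − 14)·15 = 225; TS = 787.5.

Competition: TS = 810; Cournot: TS = 787.5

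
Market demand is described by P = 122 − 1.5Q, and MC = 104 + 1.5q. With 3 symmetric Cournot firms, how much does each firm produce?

In a 3-firm Cournot equilibrium, symmetry and the first-order condition give q = (122 − 104)/(7.5) = 2.4. So Q = 7.2 and P = 111.2.

q_i = 2.4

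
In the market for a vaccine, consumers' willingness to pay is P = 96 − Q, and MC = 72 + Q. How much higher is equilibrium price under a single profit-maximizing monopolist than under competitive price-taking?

P rises by 4

Competitive equilibrium sets price equal to marginal cost: 96 − Q = 72 + Q, so Q = 12 and P = 84.
The monopolist equates marginal revenue to marginal cost: 96 − 2Q = 72 + Q, so Q = 8. From demand, P = 88.
Change in equilibrium price: 88 − 84 = 4.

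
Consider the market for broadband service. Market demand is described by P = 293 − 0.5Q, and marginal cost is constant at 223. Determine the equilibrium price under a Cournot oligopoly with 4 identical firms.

With 4 symmetric Cournot firms, each firm's FOC gives 293 − 2.5q = 223, so q = 28, Q = 4·28 = 112, and P = 237.

P = 237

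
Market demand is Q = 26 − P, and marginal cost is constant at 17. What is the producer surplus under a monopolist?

Inverting demand: P = 26 − Q.
The monopolist equates marginal revenue to marginal cost: 26 − 2Q = 17, so Q = 4.5. From demand, P = 21.5.
PS = (21.5 − 17)·4.5 = 20.25.

PS = 20.25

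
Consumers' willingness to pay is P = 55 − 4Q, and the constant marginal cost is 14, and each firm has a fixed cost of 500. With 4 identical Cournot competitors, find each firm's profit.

π_i = −483.19

Cournot with 4 identical firms: the symmetric best-response condition is 55 − 20q = 14. Each firm produces q = 2.05, total output Q = 8.2, price P = 22.2.
Each firm's profit = (22.2 − 14)·2.05 − 500 = −483.19.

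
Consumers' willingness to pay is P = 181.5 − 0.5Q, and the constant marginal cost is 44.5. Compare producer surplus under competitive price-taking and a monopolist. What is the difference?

Producer surplus rises by 9384.5

Perfect competition: P = MC = 44.5, so 181.5 − 0.5Q = 44.5 and Q = 274.
PS = (44.5 − 44.5)·274 = 0.
A monopolist chooses Q where MR = MC. MR = 181.5 − Q; setting this equal to 44.5 gives Q = 137 and P = 113.
PS = (113 − 44.5)·137 = 9384.5.
Change in producer surplus: 9384.5 − 0 = 9384.5.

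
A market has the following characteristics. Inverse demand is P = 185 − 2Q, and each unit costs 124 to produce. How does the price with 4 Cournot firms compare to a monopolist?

Cournot: P = 136.2; Monopoly: P = 154.5

In a 4-firm Cournot equilibrium, symmetry and the first-order condition give q = (185 − 124)/(10) = 6.1. So Q = 24.4 and P = 136.2.
Monopoly sets MR = MC: 185 − 4Q = 124 ⇒ Q = 15.25, P = 185 − 2·15.25 = 154.5.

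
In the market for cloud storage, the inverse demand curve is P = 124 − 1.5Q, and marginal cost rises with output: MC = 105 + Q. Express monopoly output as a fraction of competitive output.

Q_m/Q_c = 0.625

Monopoly sets MR = MC: 124 − 3Q = 105 + Q ⇒ Q = 4.75, P = 124 − 1.5·4.75 = 116.875.
Under competition P = MC: 124 − 1.5Q = 105 + Q ⇒ Q = 7.6, P = 112.6.
Ratio Q_m/Q_c = 4.75/7.6 = 0.625.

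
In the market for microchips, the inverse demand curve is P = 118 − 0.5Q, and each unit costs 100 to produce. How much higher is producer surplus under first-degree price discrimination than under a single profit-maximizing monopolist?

PS rises by 162

The monopolist equates marginal revenue to marginal cost: 118 − Q = 100, so Q = 18. From demand, P = 109.
PS = (109 − 100)·18 = 162.
With perfect price discrimination, output is the efficient level Q = 36 (where demand meets MC), but every buyer pays their willingness to pay: CS = 0 and PS = total surplus.
PS = ½·(118 − 100)·36 = 324.
Change in producer surplus: 324 − 162 = 162.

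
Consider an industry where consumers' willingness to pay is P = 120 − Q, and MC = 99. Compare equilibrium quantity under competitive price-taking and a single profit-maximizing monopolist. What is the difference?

Equilibrium quantity falls by 10.5

Competitive firms price at marginal cost: P = 99, giving Q = 21.
The monopolist equates marginal revenue to marginal cost: 120 − 2Q = 99, so Q = 10.5. From demand, P = 109.5.
Change in equilibrium quantity: 10.5 − 21 = −10.5.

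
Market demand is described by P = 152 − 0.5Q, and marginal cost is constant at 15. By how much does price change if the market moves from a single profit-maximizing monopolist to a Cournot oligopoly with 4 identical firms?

P falls by 41.1

Monopoly sets MR = MC: 152 − Q = 15 ⇒ Q = 137, P = 152 − 0.5·137 = 83.5.
Cournot with 4 identical firms: the symmetric best-response condition is 152 − 2.5q = 15. Each firm produces q = 54.8, total output Q = 219.2, price P = 42.4.
Change in price: 42.4 − 83.5 = −41.1.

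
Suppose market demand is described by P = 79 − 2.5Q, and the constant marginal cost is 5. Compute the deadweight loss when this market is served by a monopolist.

Perfect competition: P = MC = 5, so 79 − 2.5Q = 5 and Q = 29.6.
The monopolist equates marginal revenue to marginal cost: 79 − 5Q = 5, so Q = 14.8. From demand, P = 42.
DWL is the triangle between Q = 14.8 and Q = 29.6: ½·(29.6 − 14.8)·(42 − 5) = 273.8.

DWL = 273.8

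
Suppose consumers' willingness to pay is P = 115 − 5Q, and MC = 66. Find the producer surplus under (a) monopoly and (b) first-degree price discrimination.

Monopoly sets MR = MC: 115 − 10Q = 66 ⇒ Q = 4.9, P = 115 − 5·4.9 = 90.5.
PS = (90.5 − 66)·4.9 = 120.05.
A perfectly discriminating monopolist sells every unit with P(Q) ≥ MC(Q), so output equals the competitive quantity Q = 9.8. Each buyer pays their reservation price, so CS = 0 and the firm captures all surplus.
PS = ½·(115 − 66)·9.8 = 240.1.

Monopoly: PS = 120.05; Perfect PD: PS = 240.1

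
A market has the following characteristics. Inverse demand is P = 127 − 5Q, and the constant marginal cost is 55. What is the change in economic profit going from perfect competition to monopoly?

Economic profit rises by 259.2

Perfect competition: P = MC = 55, so 127 − 5Q = 55 and Q = 14.4.
Profit = (55 − 55)·14.4 = 0.
The monopolist equates marginal revenue to marginal cost: 127 − 10Q = 55, so Q = 7.2. From demand, P = 91.
Profit = (91 − 55)·7.2 = 259.2.
Change in economic profit: 259.2 − 0 = 259.2.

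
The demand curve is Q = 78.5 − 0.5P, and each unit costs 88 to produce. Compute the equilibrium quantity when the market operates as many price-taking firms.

Q = 34.5

Inverting demand: P = 157 − 2Q.
Competitive firms price at marginal cost: P = 88, giving Q = 34.5.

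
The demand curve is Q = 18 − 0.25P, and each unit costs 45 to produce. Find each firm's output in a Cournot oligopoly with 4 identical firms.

q_i = 1.35

Inverting demand: P = 72 − 4Q.
Cournot with 4 identical firms: the symmetric best-response condition is 72 − 20q = 45. Each firm produces q = 1.35, total output Q = 5.4, price P = 50.4.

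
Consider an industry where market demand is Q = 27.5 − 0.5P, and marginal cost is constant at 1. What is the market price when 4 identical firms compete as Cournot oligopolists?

Inverting demand: P = 55 − 2Q.
With 4 symmetric Cournot firms, each firm's FOC gives 55 − 10q = 1, so q = 5.4, Q = 4·5.4 = 21.6, and P = 11.8.

P = 11.8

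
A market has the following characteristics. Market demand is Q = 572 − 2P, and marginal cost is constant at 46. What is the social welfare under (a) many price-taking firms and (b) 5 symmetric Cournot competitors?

Competition: TS = 57600; Cournot: TS = 56000

Inverting demand: P = 286 − 0.5Q.
Under competition P = MC = 46, so Q = (286 − 46)/0.5 = 480.
CS = ½·(286 − 46)·480 = 57600; PS = (46 − 46)·480 = 0; TS = 57600.
With 5 symmetric Cournot firms, each firm's FOC gives 286 − 3q = 46, so q = 80, Q = 5·80 = 400, and P = 86.
CS = ½·(286 − 86)·400 = 40000; PS = (86 − 46)·400 = 16000; TS = 56000.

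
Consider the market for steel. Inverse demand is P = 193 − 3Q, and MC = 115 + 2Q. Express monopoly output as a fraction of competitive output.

Q_m/Q_c = 0.625

The monopolist equates marginal revenue to marginal cost: 193 − 6Q = 115 + 2Q, so Q = 9.75. From demand, P = 163.75.
Competitive equilibrium sets price equal to marginal cost: 193 − 3Q = 115 + 2Q, so Q = 15.6 and P = 146.2.
Ratio Q_m/Q_c = 9.75/15.6 = 0.625.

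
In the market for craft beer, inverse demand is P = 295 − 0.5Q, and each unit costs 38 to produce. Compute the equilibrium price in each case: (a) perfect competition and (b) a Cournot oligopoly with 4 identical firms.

Competition: P = 38; Cournot: P = 89.4

Competitive firms price at marginal cost: P = 38, giving Q = 514.
With 4 symmetric Cournot firms, each firm's FOC gives 295 − 2.5q = 38, so q = 102.8, Q = 4·102.8 = 411.2, and P = 89.4.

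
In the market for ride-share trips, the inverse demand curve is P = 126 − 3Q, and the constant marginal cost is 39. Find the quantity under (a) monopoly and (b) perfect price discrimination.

Monopoly: Q = 14.5; Perfect PD: Q = 29

A monopolist chooses Q where MR = MC. MR = 126 − 6Q; setting this equal to 39 gives Q = 14.5 and P = 82.5.
A perfectly discriminating monopolist sells every unit with P(Q) ≥ MC(Q), so output equals the competitive quantity Q = 29. Each buyer pays their reservation price, so CS = 0 and the firm captures all surplus.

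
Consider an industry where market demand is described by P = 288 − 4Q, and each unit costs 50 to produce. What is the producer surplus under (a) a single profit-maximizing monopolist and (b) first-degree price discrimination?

Monopoly: PS = 3540.25; Perfect PD: PS = 7080.5

A monopolist chooses Q where MR = MC. MR = 288 − 8Q; setting this equal to 50 gives Q = 29.75 and P = 169.
PS = (169 − 50)·29.75 = 3540.25.
Under first-degree price discrimination the firm charges each unit its demand price and produces up to where P = MC, i.e. Q = 59.5. Consumer surplus is zero; producer surplus equals total surplus.
PS = ½·(288 − 50)·59.5 = 7080.5.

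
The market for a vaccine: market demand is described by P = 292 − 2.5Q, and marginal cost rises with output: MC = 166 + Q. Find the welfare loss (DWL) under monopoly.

Under competition P = MC: 292 − 2.5Q = 166 + Q ⇒ Q = 36, P = 202.
A monopolist chooses Q where MR = MC. MR = 292 − 5Q; setting this equal to 166 + Q gives Q = 21 and P = 239.5.
CS = ½·(292 − 202)·36 = 1620; PS = (202·36 − 166·36 − ½·1·36²) = 648; TS = 2268.
CS = ½·(292 − 239.5)·21 = 551.25; PS = (239.5·21 − 166·21 − ½·1·21²) = 1323; TS = 1874.25.
DWL = 2268 − 1874.25 = 393.75.

DWL = 393.75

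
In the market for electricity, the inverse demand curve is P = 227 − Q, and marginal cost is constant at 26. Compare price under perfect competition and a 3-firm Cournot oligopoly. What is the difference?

Price rises by 50.25

Perfect competition: P = MC = 26, so 227 − Q = 26 and Q = 201.
With 3 symmetric Cournot firms, each firm's FOC gives 227 − 4q = 26, so q = 50.25, Q = 3·50.25 = 150.75, and P = 76.25.
Change in price: 76.25 − 26 = 50.25.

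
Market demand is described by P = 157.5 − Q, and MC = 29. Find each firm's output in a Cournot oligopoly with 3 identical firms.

q_i = 32.125

In a 3-firm Cournot equilibrium, symmetry and the first-order condition give q = (157.5 − 29)/(4) = 32.125. So Q = 96.375 and P = 61.125.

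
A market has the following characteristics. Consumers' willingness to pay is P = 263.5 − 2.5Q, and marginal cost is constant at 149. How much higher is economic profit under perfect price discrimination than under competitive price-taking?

π rises by 2622.05

Competitive firms price at marginal cost: P = 149, giving Q = 45.8.
Profit = (149 − 149)·45.8 = 0.
A perfectly discriminating monopolist sells every unit with P(Q) ≥ MC(Q), so output equals the competitive quantity Q = 45.8. Each buyer pays their reservation price, so CS = 0 and the firm captures all surplus.
PS equals the full surplus area, 2622.05. Profit = 2622.05 = 2622.05.
Change in economic profit: 2622.05 − 0 = 2622.05.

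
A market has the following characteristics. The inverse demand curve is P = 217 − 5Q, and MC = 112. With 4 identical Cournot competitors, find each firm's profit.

π_i = 88.2

In a 4-firm Cournot equilibrium, symmetry and the first-order condition give q = (217 − 112)/(25) = 4.2. So Q = 16.8 and P = 133.
Each firm's profit = (133 − 112)·4.2 = 88.2.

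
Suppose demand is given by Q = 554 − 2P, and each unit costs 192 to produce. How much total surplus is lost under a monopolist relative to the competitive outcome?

Inverting demand: P = 277 − 0.5Q.
Perfect competition: P = MC = 192, so 277 − 0.5Q = 192 and Q = 170.
Monopoly sets MR = MC: 277 − Q = 192 ⇒ Q = 85, P = 277 − 0.5·85 = 234.5.
DWL is the triangle between Q = 85 and Q = 170: ½·(170 − 85)·(234.5 − 192) = 1806.25.

DWL = 1806.25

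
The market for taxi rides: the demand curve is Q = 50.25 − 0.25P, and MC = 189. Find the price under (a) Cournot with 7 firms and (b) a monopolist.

Inverting demand: P = 201 − 4Q.
In a 7-firm Cournot equilibrium, symmetry and the first-order condition give q = (201 − 189)/(32) = 0.375. So Q = 2.625 and P = 190.5.
The monopolist equates marginal revenue to marginal cost: 201 − 8Q = 189, so Q = 1.5. From demand, P = 195.

Cournot: P = 190.5; Monopoly: P = 195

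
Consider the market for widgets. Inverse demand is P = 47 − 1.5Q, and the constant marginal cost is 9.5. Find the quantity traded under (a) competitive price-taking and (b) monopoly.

Competitive firms price at marginal cost: P = 9.5, giving Q = 25.
The monopolist equates marginal revenue to marginal cost: 47 − 3Q = 9.5, so Q = 12.5. From demand, P = 28.25.

Competition: Q = 25; Monopoly: Q = 12.5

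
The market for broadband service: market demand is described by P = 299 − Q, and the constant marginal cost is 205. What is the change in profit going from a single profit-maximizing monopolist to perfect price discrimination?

The monopolist equates marginal revenue to marginal cost: 299 − 2Q = 205, so Q = 47. From demand, P = 252.
Profit = (252 − 205)·47 = 2209.
A perfectly discriminating monopolist sells every unit with P(Q) ≥ MC(Q), so output equals the competitive quantity Q = 94. Each buyer pays their reservation price, so CS = 0 and the firm captures all surplus.
PS equals the full surplus area, 4418. Profit = 4418 = 4418.
Change in profit: 4418 − 2209 = 2209.

Profit rises by 2209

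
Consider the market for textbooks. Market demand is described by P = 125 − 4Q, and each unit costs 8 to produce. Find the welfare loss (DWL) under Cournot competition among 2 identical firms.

DWL = 190.125

Competitive firms price at marginal cost: P = 8, giving Q = 29.25.
With 2 symmetric Cournot firms, each firm's FOC gives 125 − 12q = 8, so q = 9.75, Q = 2·9.75 = 19.5, and P = 47.
DWL is the triangle between Q = 19.5 and Q = 29.25: ½·(29.25 − 19.5)·(47 − 8) = 190.125.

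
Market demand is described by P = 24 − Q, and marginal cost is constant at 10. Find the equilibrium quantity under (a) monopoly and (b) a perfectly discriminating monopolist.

Monopoly sets MR = MC: 24 − 2Q = 10 ⇒ Q = 7, P = 24 − 7 = 17.
With perfect price discrimination, output is the efficient level Q = 14 (where demand meets MC), but every buyer pays their willingness to pay: CS = 0 and PS = total surplus.

Monopoly: Q = 7; Perfect PD: Q = 14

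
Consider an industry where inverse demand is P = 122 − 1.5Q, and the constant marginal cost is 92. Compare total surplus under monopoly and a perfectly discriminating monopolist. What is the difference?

A monopolist chooses Q where MR = MC. MR = 122 − 3Q; setting this equal to 92 gives Q = 10 and P = 107.
CS = ½·(122 − 107)·10 = 75; PS = (107 − 92)·10 = 150; TS = 225.
A perfectly discriminating monopolist sells every unit with P(Q) ≥ MC(Q), so output equals the competitive quantity Q = 20. Each buyer pays their reservation price, so CS = 0 and the firm captures all surplus.
TS = 300 (equal to competitive TS).
Change in total surplus: 300 − 225 = 75.

TS rises by 75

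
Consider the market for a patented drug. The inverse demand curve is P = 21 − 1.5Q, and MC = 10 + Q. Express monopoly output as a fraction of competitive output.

Monopoly sets MR = MC: 21 − 3Q = 10 + Q ⇒ Q = 2.75, P = 21 − 1.5·2.75 = 16.875.
Under competition P = MC: 21 − 1.5Q = 10 + Q ⇒ Q = 4.4, P = 14.4.
Ratio Q_m/Q_c = 2.75/4.4 = 0.625.

Q_m/Q_c = 0.625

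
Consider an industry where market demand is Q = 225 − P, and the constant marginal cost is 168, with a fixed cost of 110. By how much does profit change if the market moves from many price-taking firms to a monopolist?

π rises by 812.25

Inverting demand: P = 225 − Q.
Perfect competition: P = MC = 168, so 225 − Q = 168 and Q = 57.
Profit = (168 − 168)·57 − 110 = −110.
Monopoly sets MR = MC: 225 − 2Q = 168 ⇒ Q = 28.5, P = 225 − 28.5 = 196.5.
Profit = (196.5 − 168)·28.5 − 110 = 702.25.
Change in profit: 702.25 − −110 = 812.25.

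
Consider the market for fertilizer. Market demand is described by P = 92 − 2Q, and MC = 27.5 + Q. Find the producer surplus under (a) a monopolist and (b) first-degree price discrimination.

A monopolist chooses Q where MR = MC. MR = 92 − 4Q; setting this equal to 27.5 + Q gives Q = 12.9 and P = 66.2.
PS = P·Q − VC(Q) = 66.2·12.9 − (27.5·12.9 + ½·1·12.9²) = 416.025.
With perfect price discrimination, output is the efficient level Q = 21.5 (where demand meets MC), but every buyer pays their willingness to pay: CS = 0 and PS = total surplus.
PS = ½·(92 − 27.5)·21.5 = 693.375.

Monopoly: PS = 416.025; Perfect PD: PS = 693.375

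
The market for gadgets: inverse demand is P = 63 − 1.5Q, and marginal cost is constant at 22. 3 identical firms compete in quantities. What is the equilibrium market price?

P = 32.25

With 3 symmetric Cournot firms, each firm's FOC gives 63 − 6q = 22, so q = 41/6, Q = 3·41/6 = 20.5, and P = 32.25.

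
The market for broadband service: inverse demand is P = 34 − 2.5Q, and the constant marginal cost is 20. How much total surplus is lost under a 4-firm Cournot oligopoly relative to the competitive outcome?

Perfect competition: P = MC = 20, so 34 − 2.5Q = 20 and Q = 5.6.
Cournot with 4 identical firms: the symmetric best-response condition is 34 − 12.5q = 20. Each firm produces q = 1.12, total output Q = 4.48, price P = 22.8.
DWL is the triangle between Q = 4.48 and Q = 5.6: ½·(5.6 − 4.48)·(22.8 − 20) = 1.568.

DWL = 1.568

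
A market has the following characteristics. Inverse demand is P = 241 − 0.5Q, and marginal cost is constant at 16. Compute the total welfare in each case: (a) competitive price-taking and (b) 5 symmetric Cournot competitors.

Competitive firms price at marginal cost: P = 16, giving Q = 450.
CS = ½·(241 − 16)·450 = 50625; PS = (16 − 16)·450 = 0; TS = 50625.
In a 5-firm Cournot equilibrium, symmetry and the first-order condition give q = (241 − 16)/(3) = 75. So Q = 375 and P = 53.5.
CS = ½·(241 − 53.5)·375 = 35156.25; PS = (53.5 − 16)·375 = 14062.5; TS = 49218.75.

Competition: TS = 50625; Cournot: TS = 49218.75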